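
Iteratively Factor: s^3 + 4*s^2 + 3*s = (s)*(s^2 + 4*s + 3) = s*(s + 1)*(s + 3)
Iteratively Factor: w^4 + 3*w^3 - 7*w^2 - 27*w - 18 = (w + 1)*(w^3 + 2*w^2 - 9*w - 18) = (w + 1)*(w + 2)*(w^2 - 9) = (w - 3)*(w + 1)*(w + 2)*(w + 3)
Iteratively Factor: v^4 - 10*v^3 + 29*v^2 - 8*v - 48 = (v + 1)*(v^3 - 11*v^2 + 40*v - 48) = (v - 3)*(v + 1)*(v^2 - 8*v + 16) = (v - 4)*(v - 3)*(v + 1)*(v - 4)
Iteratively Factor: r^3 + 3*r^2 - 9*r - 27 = (r + 3)*(r^2 - 9) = (r - 3)*(r + 3)*(r + 3)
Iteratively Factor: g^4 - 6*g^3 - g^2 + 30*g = (g + 2)*(g^3 - 8*g^2 + 15*g) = (g - 3)*(g + 2)*(g^2 - 5*g) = (g - 5)*(g - 3)*(g + 2)*(g)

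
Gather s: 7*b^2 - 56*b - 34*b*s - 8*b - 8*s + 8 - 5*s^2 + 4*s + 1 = 7*b^2 - 64*b - 5*s^2 + s*(-34*b - 4) + 9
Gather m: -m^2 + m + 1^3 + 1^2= -m^2 + m + 2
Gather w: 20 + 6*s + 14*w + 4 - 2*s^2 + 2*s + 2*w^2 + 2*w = -2*s^2 + 8*s + 2*w^2 + 16*w + 24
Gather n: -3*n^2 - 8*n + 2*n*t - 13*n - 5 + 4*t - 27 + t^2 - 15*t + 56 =-3*n^2 + n*(2*t - 21) + t^2 - 11*t + 24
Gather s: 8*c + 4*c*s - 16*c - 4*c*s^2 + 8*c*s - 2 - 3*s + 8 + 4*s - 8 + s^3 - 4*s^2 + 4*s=-8*c + s^3 + s^2*(-4*c - 4) + s*(12*c + 5) - 2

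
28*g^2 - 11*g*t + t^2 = (-7*g + t)*(-4*g + t)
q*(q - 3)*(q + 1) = q^3 - 2*q^2 - 3*q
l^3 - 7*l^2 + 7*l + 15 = (l - 5)*(l - 3)*(l + 1)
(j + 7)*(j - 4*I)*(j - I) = j^3 + 7*j^2 - 5*I*j^2 - 4*j - 35*I*j - 28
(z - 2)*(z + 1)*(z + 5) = z^3 + 4*z^2 - 7*z - 10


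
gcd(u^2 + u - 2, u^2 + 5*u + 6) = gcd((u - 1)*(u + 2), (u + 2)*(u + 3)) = u + 2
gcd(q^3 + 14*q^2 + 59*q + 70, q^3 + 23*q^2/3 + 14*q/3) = q + 7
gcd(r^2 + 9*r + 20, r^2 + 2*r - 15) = r + 5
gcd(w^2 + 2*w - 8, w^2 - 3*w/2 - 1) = w - 2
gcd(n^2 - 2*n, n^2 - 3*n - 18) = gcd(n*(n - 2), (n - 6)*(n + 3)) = 1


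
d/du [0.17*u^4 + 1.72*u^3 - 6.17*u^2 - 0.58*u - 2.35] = 0.68*u^3 + 5.16*u^2 - 12.34*u - 0.58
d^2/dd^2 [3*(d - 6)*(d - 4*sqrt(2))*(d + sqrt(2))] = 18*d - 36 - 18*sqrt(2)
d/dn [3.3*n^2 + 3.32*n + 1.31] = 6.6*n + 3.32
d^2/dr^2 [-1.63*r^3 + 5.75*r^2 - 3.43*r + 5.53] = 11.5 - 9.78*r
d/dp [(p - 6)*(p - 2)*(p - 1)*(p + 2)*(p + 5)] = 5*p^4 - 8*p^3 - 99*p^2 + 76*p + 116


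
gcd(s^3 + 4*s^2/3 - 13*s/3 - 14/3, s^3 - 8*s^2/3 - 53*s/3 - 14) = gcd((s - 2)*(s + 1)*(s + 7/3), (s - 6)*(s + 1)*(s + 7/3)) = s^2 + 10*s/3 + 7/3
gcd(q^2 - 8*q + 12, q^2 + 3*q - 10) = q - 2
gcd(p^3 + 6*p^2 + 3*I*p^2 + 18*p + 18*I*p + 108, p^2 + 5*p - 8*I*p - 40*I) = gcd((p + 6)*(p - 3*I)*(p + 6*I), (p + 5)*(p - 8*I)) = 1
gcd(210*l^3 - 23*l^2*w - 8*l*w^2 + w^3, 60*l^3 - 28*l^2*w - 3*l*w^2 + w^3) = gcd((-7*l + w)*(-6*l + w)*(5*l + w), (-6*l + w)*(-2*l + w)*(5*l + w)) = -30*l^2 - l*w + w^2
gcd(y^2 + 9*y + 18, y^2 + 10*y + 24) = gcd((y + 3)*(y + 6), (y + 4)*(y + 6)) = y + 6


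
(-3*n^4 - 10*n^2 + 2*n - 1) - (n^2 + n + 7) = -3*n^4 - 11*n^2 + n - 8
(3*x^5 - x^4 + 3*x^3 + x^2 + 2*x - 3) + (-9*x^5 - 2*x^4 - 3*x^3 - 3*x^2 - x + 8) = -6*x^5 - 3*x^4 - 2*x^2 + x + 5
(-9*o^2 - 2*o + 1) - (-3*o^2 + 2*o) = -6*o^2 - 4*o + 1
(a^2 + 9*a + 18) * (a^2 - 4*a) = a^4 + 5*a^3 - 18*a^2 - 72*a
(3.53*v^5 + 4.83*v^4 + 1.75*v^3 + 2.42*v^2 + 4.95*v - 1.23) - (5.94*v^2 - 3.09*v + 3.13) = 3.53*v^5 + 4.83*v^4 + 1.75*v^3 - 3.52*v^2 + 8.04*v - 4.36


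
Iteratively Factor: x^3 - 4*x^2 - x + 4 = (x + 1)*(x^2 - 5*x + 4) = (x - 1)*(x + 1)*(x - 4)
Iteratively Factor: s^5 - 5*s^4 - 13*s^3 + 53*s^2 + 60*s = (s + 1)*(s^4 - 6*s^3 - 7*s^2 + 60*s) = (s - 4)*(s + 1)*(s^3 - 2*s^2 - 15*s) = (s - 5)*(s - 4)*(s + 1)*(s^2 + 3*s) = (s - 5)*(s - 4)*(s + 1)*(s + 3)*(s)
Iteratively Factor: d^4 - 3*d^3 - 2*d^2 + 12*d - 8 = (d + 2)*(d^3 - 5*d^2 + 8*d - 4) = (d - 1)*(d + 2)*(d^2 - 4*d + 4) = (d - 2)*(d - 1)*(d + 2)*(d - 2)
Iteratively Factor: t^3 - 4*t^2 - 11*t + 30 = (t + 3)*(t^2 - 7*t + 10) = (t - 2)*(t + 3)*(t - 5)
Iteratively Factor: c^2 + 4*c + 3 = (c + 3)*(c + 1)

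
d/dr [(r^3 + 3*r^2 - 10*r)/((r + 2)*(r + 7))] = (r^4 + 18*r^3 + 79*r^2 + 84*r - 140)/(r^4 + 18*r^3 + 109*r^2 + 252*r + 196)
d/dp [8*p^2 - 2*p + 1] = 16*p - 2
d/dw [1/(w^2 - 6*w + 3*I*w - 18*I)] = (-2*w + 6 - 3*I)/(w^2 - 6*w + 3*I*w - 18*I)^2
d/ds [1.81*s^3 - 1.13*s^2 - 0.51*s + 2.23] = 5.43*s^2 - 2.26*s - 0.51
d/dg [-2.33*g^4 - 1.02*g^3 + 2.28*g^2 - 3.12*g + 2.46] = -9.32*g^3 - 3.06*g^2 + 4.56*g - 3.12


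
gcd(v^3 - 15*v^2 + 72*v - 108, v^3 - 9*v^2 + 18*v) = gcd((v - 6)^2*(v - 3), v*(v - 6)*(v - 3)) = v^2 - 9*v + 18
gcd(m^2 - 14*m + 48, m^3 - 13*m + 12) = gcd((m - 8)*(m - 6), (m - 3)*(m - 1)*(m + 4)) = 1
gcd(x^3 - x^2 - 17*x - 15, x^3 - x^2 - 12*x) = x + 3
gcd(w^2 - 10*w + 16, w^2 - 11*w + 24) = w - 8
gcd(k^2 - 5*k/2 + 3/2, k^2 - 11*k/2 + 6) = k - 3/2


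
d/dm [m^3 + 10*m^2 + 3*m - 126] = 3*m^2 + 20*m + 3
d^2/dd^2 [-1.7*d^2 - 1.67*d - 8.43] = -3.40000000000000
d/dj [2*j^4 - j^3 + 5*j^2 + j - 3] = 8*j^3 - 3*j^2 + 10*j + 1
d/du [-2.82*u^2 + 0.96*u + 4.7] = 0.96 - 5.64*u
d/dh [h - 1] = 1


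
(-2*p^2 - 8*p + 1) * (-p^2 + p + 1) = 2*p^4 + 6*p^3 - 11*p^2 - 7*p + 1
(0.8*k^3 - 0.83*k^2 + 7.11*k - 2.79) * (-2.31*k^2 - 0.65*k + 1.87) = -1.848*k^5 + 1.3973*k^4 - 14.3886*k^3 + 0.2713*k^2 + 15.1092*k - 5.2173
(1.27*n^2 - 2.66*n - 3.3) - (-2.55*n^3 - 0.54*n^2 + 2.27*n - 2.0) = 2.55*n^3 + 1.81*n^2 - 4.93*n - 1.3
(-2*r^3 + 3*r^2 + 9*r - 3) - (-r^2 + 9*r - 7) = -2*r^3 + 4*r^2 + 4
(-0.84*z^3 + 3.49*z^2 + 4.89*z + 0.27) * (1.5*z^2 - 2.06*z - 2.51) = -1.26*z^5 + 6.9654*z^4 + 2.254*z^3 - 18.4283*z^2 - 12.8301*z - 0.6777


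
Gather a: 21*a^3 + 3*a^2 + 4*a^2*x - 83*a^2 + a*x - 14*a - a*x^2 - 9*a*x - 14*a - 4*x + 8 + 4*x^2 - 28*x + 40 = 21*a^3 + a^2*(4*x - 80) + a*(-x^2 - 8*x - 28) + 4*x^2 - 32*x + 48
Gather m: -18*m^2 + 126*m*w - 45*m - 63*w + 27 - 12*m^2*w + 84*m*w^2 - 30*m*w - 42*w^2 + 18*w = m^2*(-12*w - 18) + m*(84*w^2 + 96*w - 45) - 42*w^2 - 45*w + 27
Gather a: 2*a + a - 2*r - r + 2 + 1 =3*a - 3*r + 3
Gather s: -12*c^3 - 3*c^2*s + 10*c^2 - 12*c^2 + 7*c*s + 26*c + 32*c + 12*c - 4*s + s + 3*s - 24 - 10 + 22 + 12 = -12*c^3 - 2*c^2 + 70*c + s*(-3*c^2 + 7*c)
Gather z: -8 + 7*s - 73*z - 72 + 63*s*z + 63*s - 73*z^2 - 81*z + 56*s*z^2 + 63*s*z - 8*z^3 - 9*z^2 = 70*s - 8*z^3 + z^2*(56*s - 82) + z*(126*s - 154) - 80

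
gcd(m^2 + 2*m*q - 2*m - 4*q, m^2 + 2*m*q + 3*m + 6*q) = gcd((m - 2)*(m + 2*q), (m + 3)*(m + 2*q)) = m + 2*q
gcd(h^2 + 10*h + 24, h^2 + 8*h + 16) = h + 4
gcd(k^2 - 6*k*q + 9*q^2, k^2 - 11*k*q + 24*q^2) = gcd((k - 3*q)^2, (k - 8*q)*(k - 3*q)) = -k + 3*q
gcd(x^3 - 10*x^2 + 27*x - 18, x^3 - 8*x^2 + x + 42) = x - 3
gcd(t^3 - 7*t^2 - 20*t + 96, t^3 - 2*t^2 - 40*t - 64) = t^2 - 4*t - 32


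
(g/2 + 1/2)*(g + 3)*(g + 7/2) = g^3/2 + 15*g^2/4 + 17*g/2 + 21/4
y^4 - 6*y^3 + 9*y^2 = y^2*(y - 3)^2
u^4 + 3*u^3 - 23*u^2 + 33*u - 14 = (u - 2)*(u - 1)^2*(u + 7)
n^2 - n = n*(n - 1)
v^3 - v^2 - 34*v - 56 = (v - 7)*(v + 2)*(v + 4)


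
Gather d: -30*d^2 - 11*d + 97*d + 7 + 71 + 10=-30*d^2 + 86*d + 88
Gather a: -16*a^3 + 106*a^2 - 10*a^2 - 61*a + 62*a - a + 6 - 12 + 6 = -16*a^3 + 96*a^2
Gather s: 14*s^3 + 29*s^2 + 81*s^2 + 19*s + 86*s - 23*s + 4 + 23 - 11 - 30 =14*s^3 + 110*s^2 + 82*s - 14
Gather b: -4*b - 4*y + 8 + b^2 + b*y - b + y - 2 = b^2 + b*(y - 5) - 3*y + 6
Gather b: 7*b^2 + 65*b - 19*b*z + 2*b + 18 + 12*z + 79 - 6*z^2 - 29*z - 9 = 7*b^2 + b*(67 - 19*z) - 6*z^2 - 17*z + 88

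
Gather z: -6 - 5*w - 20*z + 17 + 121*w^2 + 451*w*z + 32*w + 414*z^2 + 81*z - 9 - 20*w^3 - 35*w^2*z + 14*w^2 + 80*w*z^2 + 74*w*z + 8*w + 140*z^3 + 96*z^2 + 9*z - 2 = -20*w^3 + 135*w^2 + 35*w + 140*z^3 + z^2*(80*w + 510) + z*(-35*w^2 + 525*w + 70)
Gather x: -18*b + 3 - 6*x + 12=-18*b - 6*x + 15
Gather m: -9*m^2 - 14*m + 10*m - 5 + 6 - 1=-9*m^2 - 4*m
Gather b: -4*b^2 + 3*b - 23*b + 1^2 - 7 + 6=-4*b^2 - 20*b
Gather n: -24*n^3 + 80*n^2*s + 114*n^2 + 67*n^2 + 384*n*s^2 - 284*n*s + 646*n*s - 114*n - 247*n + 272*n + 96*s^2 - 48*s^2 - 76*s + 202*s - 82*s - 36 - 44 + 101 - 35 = -24*n^3 + n^2*(80*s + 181) + n*(384*s^2 + 362*s - 89) + 48*s^2 + 44*s - 14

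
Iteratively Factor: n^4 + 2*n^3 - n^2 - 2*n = (n)*(n^3 + 2*n^2 - n - 2) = n*(n + 2)*(n^2 - 1) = n*(n + 1)*(n + 2)*(n - 1)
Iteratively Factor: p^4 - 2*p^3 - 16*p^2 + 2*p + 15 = (p - 5)*(p^3 + 3*p^2 - p - 3) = (p - 5)*(p + 1)*(p^2 + 2*p - 3) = (p - 5)*(p + 1)*(p + 3)*(p - 1)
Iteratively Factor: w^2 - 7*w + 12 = (w - 4)*(w - 3)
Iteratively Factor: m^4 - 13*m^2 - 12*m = (m + 3)*(m^3 - 3*m^2 - 4*m) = m*(m + 3)*(m^2 - 3*m - 4) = m*(m + 1)*(m + 3)*(m - 4)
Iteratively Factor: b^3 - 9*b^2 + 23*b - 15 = (b - 1)*(b^2 - 8*b + 15) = (b - 3)*(b - 1)*(b - 5)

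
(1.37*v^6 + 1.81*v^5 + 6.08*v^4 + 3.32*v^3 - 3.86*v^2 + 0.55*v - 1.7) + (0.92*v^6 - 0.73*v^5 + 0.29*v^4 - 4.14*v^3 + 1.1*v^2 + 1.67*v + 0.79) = 2.29*v^6 + 1.08*v^5 + 6.37*v^4 - 0.82*v^3 - 2.76*v^2 + 2.22*v - 0.91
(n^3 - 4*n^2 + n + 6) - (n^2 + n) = n^3 - 5*n^2 + 6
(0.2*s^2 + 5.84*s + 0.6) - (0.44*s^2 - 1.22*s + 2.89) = -0.24*s^2 + 7.06*s - 2.29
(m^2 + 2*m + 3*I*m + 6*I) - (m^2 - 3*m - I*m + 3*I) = 5*m + 4*I*m + 3*I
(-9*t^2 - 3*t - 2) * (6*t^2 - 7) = -54*t^4 - 18*t^3 + 51*t^2 + 21*t + 14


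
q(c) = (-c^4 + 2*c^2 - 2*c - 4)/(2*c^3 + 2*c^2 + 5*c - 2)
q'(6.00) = -0.51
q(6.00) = -2.33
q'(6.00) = -0.51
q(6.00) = -2.33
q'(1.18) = 0.62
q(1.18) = -0.55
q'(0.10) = 11.53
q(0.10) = 2.83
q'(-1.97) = -0.67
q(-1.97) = 0.38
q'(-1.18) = 0.11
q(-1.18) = 0.09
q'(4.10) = -0.49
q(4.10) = -1.37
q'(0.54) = 15.69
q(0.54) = -2.87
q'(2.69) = -0.40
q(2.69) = -0.73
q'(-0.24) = 2.48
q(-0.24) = 1.09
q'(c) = (-6*c^2 - 4*c - 5)*(-c^4 + 2*c^2 - 2*c - 4)/(2*c^3 + 2*c^2 + 5*c - 2)^2 + (-4*c^3 + 4*c - 2)/(2*c^3 + 2*c^2 + 5*c - 2) = (-2*c^6 - 4*c^5 - 19*c^4 + 16*c^3 + 38*c^2 + 8*c + 24)/(4*c^6 + 8*c^5 + 24*c^4 + 12*c^3 + 17*c^2 - 20*c + 4)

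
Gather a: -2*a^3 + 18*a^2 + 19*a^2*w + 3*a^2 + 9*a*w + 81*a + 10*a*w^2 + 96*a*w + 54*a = -2*a^3 + a^2*(19*w + 21) + a*(10*w^2 + 105*w + 135)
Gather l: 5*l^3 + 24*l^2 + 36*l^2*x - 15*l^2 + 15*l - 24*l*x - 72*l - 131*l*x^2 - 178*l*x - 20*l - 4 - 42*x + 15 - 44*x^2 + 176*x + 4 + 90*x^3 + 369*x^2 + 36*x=5*l^3 + l^2*(36*x + 9) + l*(-131*x^2 - 202*x - 77) + 90*x^3 + 325*x^2 + 170*x + 15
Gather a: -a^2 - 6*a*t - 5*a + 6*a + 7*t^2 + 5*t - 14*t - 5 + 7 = -a^2 + a*(1 - 6*t) + 7*t^2 - 9*t + 2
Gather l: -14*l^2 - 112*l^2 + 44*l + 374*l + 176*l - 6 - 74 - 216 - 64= -126*l^2 + 594*l - 360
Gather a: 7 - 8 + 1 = 0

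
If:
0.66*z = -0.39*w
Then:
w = -1.69230769230769*z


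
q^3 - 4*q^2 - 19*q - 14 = (q - 7)*(q + 1)*(q + 2)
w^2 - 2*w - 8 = (w - 4)*(w + 2)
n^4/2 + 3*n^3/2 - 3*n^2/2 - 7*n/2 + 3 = (n/2 + 1)*(n - 1)^2*(n + 3)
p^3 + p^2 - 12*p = p*(p - 3)*(p + 4)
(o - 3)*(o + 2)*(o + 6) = o^3 + 5*o^2 - 12*o - 36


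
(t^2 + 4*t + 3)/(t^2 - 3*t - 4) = (t + 3)/(t - 4)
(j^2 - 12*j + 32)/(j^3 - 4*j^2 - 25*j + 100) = (j - 8)/(j^2 - 25)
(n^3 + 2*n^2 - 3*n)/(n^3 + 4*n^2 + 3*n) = (n - 1)/(n + 1)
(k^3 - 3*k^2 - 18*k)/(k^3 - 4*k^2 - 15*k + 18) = k/(k - 1)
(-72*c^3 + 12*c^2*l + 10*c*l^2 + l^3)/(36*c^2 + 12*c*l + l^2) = -2*c + l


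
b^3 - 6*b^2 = b^2*(b - 6)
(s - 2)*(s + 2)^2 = s^3 + 2*s^2 - 4*s - 8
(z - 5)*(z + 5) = z^2 - 25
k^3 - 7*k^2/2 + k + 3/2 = (k - 3)*(k - 1)*(k + 1/2)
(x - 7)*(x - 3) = x^2 - 10*x + 21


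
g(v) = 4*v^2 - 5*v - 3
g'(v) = 8*v - 5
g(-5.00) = 122.00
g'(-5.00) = -45.00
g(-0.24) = -1.57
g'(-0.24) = -6.92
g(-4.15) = 86.64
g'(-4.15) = -38.20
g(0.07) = -3.33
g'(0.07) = -4.44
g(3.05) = 18.96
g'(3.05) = 19.40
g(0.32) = -4.19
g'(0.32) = -2.44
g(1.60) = -0.76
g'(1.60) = 7.80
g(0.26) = -4.03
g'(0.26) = -2.92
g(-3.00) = 48.00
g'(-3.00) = -29.00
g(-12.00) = 633.00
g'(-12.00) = -101.00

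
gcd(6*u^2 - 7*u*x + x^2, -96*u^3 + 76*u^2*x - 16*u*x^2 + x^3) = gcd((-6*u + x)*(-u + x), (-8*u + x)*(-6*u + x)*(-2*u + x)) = -6*u + x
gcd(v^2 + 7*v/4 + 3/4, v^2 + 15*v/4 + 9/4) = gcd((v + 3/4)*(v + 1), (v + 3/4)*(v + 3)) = v + 3/4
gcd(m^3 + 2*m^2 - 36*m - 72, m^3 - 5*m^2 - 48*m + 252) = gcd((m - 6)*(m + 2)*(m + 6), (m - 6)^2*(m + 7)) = m - 6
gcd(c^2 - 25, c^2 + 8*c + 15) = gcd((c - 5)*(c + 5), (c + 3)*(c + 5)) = c + 5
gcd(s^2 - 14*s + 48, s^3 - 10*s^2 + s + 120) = s - 8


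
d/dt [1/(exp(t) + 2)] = -exp(t)/(exp(t) + 2)^2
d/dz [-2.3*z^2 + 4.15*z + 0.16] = 4.15 - 4.6*z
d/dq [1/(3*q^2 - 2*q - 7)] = 2*(1 - 3*q)/(-3*q^2 + 2*q + 7)^2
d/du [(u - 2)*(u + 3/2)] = 2*u - 1/2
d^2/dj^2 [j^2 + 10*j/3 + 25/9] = 2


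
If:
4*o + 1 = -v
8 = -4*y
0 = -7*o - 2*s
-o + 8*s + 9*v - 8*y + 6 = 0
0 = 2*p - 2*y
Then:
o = 1/5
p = -2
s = -7/10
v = -9/5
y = -2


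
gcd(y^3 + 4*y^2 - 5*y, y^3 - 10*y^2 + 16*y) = y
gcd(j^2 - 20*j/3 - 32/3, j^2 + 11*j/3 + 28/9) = j + 4/3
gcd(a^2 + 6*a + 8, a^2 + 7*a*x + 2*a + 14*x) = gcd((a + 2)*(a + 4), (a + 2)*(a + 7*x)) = a + 2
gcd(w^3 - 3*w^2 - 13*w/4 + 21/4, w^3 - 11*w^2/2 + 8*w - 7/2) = w^2 - 9*w/2 + 7/2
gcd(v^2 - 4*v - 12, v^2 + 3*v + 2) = v + 2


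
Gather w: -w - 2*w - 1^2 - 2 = -3*w - 3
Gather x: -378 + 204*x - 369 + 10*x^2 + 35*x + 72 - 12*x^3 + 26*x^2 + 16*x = -12*x^3 + 36*x^2 + 255*x - 675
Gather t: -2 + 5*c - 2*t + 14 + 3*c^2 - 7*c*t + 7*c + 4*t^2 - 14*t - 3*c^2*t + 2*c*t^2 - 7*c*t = 3*c^2 + 12*c + t^2*(2*c + 4) + t*(-3*c^2 - 14*c - 16) + 12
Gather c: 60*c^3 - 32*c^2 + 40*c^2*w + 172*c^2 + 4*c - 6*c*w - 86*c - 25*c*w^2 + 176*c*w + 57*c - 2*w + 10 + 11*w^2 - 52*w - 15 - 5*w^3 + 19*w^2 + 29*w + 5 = 60*c^3 + c^2*(40*w + 140) + c*(-25*w^2 + 170*w - 25) - 5*w^3 + 30*w^2 - 25*w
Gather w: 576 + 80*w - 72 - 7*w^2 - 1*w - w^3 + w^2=-w^3 - 6*w^2 + 79*w + 504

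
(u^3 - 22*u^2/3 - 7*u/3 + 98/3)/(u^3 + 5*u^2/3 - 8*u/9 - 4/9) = 3*(3*u^2 - 28*u + 49)/(9*u^2 - 3*u - 2)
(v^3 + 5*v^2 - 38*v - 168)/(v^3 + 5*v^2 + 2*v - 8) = (v^2 + v - 42)/(v^2 + v - 2)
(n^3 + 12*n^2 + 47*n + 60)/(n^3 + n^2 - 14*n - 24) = (n^2 + 9*n + 20)/(n^2 - 2*n - 8)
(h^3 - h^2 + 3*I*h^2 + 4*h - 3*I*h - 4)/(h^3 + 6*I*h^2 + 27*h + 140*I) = (h^2 - h*(1 + I) + I)/(h^2 + 2*I*h + 35)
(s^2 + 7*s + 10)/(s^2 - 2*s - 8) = (s + 5)/(s - 4)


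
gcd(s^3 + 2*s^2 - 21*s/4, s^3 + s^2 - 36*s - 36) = 1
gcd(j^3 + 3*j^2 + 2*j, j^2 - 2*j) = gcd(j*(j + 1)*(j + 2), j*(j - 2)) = j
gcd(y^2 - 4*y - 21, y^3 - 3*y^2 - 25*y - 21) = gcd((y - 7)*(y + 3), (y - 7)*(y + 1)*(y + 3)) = y^2 - 4*y - 21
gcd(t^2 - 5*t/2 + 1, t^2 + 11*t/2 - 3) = t - 1/2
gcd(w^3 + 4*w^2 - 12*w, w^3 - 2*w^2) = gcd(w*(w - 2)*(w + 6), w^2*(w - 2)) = w^2 - 2*w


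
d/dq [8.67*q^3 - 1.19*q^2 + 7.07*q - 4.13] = 26.01*q^2 - 2.38*q + 7.07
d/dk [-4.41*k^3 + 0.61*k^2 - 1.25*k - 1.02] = -13.23*k^2 + 1.22*k - 1.25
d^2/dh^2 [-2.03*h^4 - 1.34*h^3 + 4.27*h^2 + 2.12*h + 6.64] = -24.36*h^2 - 8.04*h + 8.54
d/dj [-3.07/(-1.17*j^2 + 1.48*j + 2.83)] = (4.5436 - 7.1838*j)/(-1.17*j^2 + 1.48*j + 2.83)^2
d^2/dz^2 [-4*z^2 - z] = -8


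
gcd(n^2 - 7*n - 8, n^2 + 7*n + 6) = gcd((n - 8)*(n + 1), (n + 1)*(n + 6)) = n + 1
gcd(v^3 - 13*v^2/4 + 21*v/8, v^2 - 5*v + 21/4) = v - 3/2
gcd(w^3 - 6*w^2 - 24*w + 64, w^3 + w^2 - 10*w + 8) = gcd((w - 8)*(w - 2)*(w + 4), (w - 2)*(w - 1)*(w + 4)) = w^2 + 2*w - 8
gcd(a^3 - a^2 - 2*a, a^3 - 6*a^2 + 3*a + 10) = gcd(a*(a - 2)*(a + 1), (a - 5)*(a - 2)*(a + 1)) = a^2 - a - 2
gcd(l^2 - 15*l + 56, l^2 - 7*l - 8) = l - 8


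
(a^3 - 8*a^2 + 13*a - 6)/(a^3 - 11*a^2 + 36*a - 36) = (a^2 - 2*a + 1)/(a^2 - 5*a + 6)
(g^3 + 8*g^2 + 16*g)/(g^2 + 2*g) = (g^2 + 8*g + 16)/(g + 2)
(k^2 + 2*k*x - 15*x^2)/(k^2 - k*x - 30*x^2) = (-k + 3*x)/(-k + 6*x)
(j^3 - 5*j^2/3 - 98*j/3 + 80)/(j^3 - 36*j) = (3*j^2 - 23*j + 40)/(3*j*(j - 6))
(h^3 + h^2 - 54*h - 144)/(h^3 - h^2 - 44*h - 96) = (h + 6)/(h + 4)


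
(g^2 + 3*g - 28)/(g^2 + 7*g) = (g - 4)/g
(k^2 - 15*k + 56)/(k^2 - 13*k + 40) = (k - 7)/(k - 5)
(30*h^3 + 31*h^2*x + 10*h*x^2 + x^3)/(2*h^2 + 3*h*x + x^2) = (15*h^2 + 8*h*x + x^2)/(h + x)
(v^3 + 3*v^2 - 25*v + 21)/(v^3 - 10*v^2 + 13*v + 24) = (v^2 + 6*v - 7)/(v^2 - 7*v - 8)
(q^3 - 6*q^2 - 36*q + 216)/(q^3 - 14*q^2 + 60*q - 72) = (q + 6)/(q - 2)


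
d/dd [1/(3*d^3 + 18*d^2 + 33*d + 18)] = (-d^2 - 4*d - 11/3)/(d^3 + 6*d^2 + 11*d + 6)^2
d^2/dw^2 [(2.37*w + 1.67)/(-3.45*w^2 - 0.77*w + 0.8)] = (-(2.37*w + 1.67)*(6.9*w + 0.77)*(13.8*w + 1.54) + (49.059*w + 15.1728)*(3.45*w^2 + 0.77*w - 0.8))/(3.45*w^2 + 0.77*w - 0.8)^3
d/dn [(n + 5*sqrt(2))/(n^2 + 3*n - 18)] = (n^2 + 3*n - (n + 5*sqrt(2))*(2*n + 3) - 18)/(n^2 + 3*n - 18)^2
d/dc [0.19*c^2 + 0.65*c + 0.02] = 0.38*c + 0.65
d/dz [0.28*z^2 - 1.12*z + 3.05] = 0.56*z - 1.12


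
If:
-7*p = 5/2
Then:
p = -5/14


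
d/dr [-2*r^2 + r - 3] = 1 - 4*r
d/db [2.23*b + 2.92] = 2.23000000000000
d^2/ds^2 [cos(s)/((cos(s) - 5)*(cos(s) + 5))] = (-sin(s)^4 + 150*sin(s)^2 - 624)*cos(s)/((cos(s) - 5)^3*(cos(s) + 5)^3)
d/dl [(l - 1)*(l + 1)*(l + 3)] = 3*l^2 + 6*l - 1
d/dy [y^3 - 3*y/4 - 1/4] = 3*y^2 - 3/4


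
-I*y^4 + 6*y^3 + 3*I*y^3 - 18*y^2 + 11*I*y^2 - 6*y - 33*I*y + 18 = (y - 3)*(y + 2*I)*(y + 3*I)*(-I*y + 1)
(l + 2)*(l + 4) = l^2 + 6*l + 8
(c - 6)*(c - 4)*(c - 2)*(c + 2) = c^4 - 10*c^3 + 20*c^2 + 40*c - 96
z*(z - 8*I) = z^2 - 8*I*z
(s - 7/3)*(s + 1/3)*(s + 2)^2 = s^4 + 2*s^3 - 43*s^2/9 - 100*s/9 - 28/9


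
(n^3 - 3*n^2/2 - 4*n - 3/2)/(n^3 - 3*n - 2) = (n^2 - 5*n/2 - 3/2)/(n^2 - n - 2)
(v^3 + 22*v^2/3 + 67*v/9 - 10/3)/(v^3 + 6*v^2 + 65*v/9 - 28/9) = (3*v^2 + 23*v + 30)/(3*v^2 + 19*v + 28)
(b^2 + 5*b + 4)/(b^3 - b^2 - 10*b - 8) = (b + 4)/(b^2 - 2*b - 8)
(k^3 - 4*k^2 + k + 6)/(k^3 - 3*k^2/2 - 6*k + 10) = 2*(k^2 - 2*k - 3)/(2*k^2 + k - 10)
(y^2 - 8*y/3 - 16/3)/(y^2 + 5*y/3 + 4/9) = 3*(y - 4)/(3*y + 1)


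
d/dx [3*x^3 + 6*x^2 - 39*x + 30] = 9*x^2 + 12*x - 39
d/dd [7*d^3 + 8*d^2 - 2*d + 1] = 21*d^2 + 16*d - 2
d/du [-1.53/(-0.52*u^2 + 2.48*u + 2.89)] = (3.7944 - 1.5912*u)/(-0.52*u^2 + 2.48*u + 2.89)^2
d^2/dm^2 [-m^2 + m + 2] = -2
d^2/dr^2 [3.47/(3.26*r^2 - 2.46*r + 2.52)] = (-73.755544*r^2 + 55.656024*r + 3.47*(6.52*r - 2.46)*(13.04*r - 4.92) - 57.013488)/(3.26*r^2 - 2.46*r + 2.52)^3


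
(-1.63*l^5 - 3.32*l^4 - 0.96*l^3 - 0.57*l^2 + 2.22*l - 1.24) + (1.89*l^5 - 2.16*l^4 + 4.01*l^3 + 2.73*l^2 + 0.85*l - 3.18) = 0.26*l^5 - 5.48*l^4 + 3.05*l^3 + 2.16*l^2 + 3.07*l - 4.42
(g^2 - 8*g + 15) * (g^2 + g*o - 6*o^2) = g^4 + g^3*o - 8*g^3 - 6*g^2*o^2 - 8*g^2*o + 15*g^2 + 48*g*o^2 + 15*g*o - 90*o^2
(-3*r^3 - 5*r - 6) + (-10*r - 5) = -3*r^3 - 15*r - 11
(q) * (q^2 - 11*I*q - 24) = q^3 - 11*I*q^2 - 24*q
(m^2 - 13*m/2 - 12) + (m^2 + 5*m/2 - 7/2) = 2*m^2 - 4*m - 31/2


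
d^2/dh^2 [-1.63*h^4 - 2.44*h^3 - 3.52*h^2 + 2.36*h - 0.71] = -19.56*h^2 - 14.64*h - 7.04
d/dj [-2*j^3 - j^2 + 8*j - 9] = -6*j^2 - 2*j + 8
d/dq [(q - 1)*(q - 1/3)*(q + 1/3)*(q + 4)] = 4*q^3 + 9*q^2 - 74*q/9 - 1/3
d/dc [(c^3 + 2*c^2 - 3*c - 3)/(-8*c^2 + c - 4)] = (-8*c^4 + 2*c^3 - 34*c^2 - 64*c + 15)/(64*c^4 - 16*c^3 + 65*c^2 - 8*c + 16)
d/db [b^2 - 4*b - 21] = 2*b - 4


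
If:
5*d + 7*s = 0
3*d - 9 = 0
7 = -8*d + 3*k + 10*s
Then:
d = 3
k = 367/21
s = -15/7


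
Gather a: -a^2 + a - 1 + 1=-a^2 + a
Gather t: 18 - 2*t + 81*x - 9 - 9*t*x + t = t*(-9*x - 1) + 81*x + 9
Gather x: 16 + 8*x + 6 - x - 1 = 7*x + 21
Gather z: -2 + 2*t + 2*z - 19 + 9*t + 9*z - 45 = 11*t + 11*z - 66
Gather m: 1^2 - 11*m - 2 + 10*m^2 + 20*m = 10*m^2 + 9*m - 1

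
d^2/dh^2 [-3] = 0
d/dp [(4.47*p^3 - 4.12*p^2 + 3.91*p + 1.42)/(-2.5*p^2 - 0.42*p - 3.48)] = (-11.175*p^4 - 3.7548*p^3 - 35.1614*p^2 + 35.7752*p - 13.0104)/(6.25*p^4 + 2.1*p^3 + 17.5764*p^2 + 2.9232*p + 12.1104)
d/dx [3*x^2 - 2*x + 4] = 6*x - 2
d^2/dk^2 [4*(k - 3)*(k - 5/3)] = 8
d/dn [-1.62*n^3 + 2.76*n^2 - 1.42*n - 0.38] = -4.86*n^2 + 5.52*n - 1.42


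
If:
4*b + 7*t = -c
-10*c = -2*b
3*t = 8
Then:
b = -40/9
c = -8/9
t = 8/3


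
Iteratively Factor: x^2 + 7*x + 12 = (x + 3)*(x + 4)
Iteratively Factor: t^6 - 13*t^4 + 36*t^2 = (t - 3)*(t^5 + 3*t^4 - 4*t^3 - 12*t^2) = t*(t - 3)*(t^4 + 3*t^3 - 4*t^2 - 12*t) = t^2*(t - 3)*(t^3 + 3*t^2 - 4*t - 12) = t^2*(t - 3)*(t + 3)*(t^2 - 4) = t^2*(t - 3)*(t - 2)*(t + 3)*(t + 2)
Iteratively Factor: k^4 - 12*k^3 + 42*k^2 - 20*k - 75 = (k - 5)*(k^3 - 7*k^2 + 7*k + 15) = (k - 5)*(k + 1)*(k^2 - 8*k + 15) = (k - 5)^2*(k + 1)*(k - 3)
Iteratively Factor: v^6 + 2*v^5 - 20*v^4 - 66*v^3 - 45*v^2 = (v)*(v^5 + 2*v^4 - 20*v^3 - 66*v^2 - 45*v) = v*(v - 5)*(v^4 + 7*v^3 + 15*v^2 + 9*v) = v*(v - 5)*(v + 3)*(v^3 + 4*v^2 + 3*v) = v*(v - 5)*(v + 3)^2*(v^2 + v) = v^2*(v - 5)*(v + 3)^2*(v + 1)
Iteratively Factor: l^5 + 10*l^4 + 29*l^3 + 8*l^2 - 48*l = (l + 4)*(l^4 + 6*l^3 + 5*l^2 - 12*l) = (l + 4)^2*(l^3 + 2*l^2 - 3*l) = (l - 1)*(l + 4)^2*(l^2 + 3*l) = (l - 1)*(l + 3)*(l + 4)^2*(l)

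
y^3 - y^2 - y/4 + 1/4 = (y - 1)*(y - 1/2)*(y + 1/2)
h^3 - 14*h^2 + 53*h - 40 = (h - 8)*(h - 5)*(h - 1)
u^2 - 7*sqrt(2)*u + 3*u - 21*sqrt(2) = (u + 3)*(u - 7*sqrt(2))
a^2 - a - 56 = (a - 8)*(a + 7)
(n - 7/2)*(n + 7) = n^2 + 7*n/2 - 49/2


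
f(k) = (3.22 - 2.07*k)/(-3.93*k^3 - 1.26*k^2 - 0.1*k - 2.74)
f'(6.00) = -0.00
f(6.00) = 0.01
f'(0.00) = 0.80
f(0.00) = -1.18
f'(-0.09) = 0.74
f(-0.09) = -1.24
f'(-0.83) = 20.16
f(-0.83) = -3.86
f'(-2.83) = 0.11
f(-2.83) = 0.12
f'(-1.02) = 1053.77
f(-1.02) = 24.05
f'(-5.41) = 0.01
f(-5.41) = 0.02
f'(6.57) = -0.00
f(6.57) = 0.01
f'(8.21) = -0.00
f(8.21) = 0.01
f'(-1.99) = 0.47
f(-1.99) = 0.31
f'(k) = (3.22 - 2.07*k)*(11.79*k^2 + 2.52*k + 0.1)/(-3.93*k^3 - 1.26*k^2 - 0.1*k - 2.74)^2 - 2.07/(-3.93*k^3 - 1.26*k^2 - 0.1*k - 2.74) = (-16.2702*k^3 + 35.3556*k^2 + 8.1144*k + 5.9938)/(15.4449*k^6 + 9.9036*k^5 + 2.3736*k^4 + 21.7884*k^3 + 6.9148*k^2 + 0.548*k + 7.5076)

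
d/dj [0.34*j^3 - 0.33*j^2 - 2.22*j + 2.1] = 1.02*j^2 - 0.66*j - 2.22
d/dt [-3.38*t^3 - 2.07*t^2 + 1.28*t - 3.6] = -10.14*t^2 - 4.14*t + 1.28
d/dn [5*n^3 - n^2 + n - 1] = 15*n^2 - 2*n + 1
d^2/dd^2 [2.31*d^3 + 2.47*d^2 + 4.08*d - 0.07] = 13.86*d + 4.94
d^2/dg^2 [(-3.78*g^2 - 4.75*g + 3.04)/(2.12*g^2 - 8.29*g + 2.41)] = (-2.8421709430404e-14*g^4 - 175.562288*g^3 + 197.854512*g^2 - 174.952152*g + 153.069806)/(9.528128*g^6 - 111.775728*g^5 + 469.579788*g^4 - 823.854397*g^3 + 533.814759*g^2 - 144.447447*g + 13.997521)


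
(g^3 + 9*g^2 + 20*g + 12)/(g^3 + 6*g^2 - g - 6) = (g + 2)/(g - 1)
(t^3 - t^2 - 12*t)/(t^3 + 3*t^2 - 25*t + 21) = t*(t^2 - t - 12)/(t^3 + 3*t^2 - 25*t + 21)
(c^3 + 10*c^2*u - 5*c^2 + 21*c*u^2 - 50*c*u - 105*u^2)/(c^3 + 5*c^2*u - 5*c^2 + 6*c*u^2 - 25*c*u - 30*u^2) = (c + 7*u)/(c + 2*u)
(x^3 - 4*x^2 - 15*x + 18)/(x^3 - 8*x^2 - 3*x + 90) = (x - 1)/(x - 5)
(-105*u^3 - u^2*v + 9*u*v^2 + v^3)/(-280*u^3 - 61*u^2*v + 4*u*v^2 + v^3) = (3*u - v)/(8*u - v)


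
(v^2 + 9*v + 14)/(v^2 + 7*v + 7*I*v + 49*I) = (v + 2)/(v + 7*I)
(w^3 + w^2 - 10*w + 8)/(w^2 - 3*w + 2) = w + 4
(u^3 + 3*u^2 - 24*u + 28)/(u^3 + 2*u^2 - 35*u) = (u^2 - 4*u + 4)/(u*(u - 5))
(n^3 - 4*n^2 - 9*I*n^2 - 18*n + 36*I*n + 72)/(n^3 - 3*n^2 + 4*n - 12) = (n^3 + n^2*(-4 - 9*I) + n*(-18 + 36*I) + 72)/(n^3 - 3*n^2 + 4*n - 12)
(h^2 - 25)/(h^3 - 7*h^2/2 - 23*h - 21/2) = 2*(25 - h^2)/(-2*h^3 + 7*h^2 + 46*h + 21)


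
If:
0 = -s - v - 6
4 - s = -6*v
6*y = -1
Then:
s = -32/7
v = -10/7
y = -1/6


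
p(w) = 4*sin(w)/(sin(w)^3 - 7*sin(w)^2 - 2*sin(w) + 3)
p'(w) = 4*(-3*sin(w)^2*cos(w) + 14*sin(w)*cos(w) + 2*cos(w))*sin(w)/(sin(w)^3 - 7*sin(w)^2 - 2*sin(w) + 3)^2 + 4*cos(w)/(sin(w)^3 - 7*sin(w)^2 - 2*sin(w) + 3)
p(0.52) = 4.96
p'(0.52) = 96.93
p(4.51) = 1.45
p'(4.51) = -1.28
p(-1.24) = 1.71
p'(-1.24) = 2.90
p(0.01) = 0.01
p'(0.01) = 1.35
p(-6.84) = -1.08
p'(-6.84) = 4.67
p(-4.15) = -1.09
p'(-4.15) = -1.51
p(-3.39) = 0.47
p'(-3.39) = -2.98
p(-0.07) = -0.09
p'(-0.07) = 1.26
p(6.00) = -0.37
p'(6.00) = 1.54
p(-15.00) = -2.44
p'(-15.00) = -17.43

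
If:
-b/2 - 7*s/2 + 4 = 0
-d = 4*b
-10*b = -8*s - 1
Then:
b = 71/78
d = -142/39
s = 79/78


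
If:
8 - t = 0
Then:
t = 8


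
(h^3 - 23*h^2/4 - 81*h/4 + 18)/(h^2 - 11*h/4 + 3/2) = (h^2 - 5*h - 24)/(h - 2)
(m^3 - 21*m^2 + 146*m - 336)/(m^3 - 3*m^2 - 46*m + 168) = (m^2 - 15*m + 56)/(m^2 + 3*m - 28)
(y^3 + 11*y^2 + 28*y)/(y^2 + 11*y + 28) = y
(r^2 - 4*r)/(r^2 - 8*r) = (r - 4)/(r - 8)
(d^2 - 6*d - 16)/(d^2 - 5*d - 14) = (d - 8)/(d - 7)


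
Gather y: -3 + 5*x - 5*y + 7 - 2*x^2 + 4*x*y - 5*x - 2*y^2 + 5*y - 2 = -2*x^2 + 4*x*y - 2*y^2 + 2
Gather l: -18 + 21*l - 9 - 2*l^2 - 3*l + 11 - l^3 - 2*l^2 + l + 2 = -l^3 - 4*l^2 + 19*l - 14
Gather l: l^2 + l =l^2 + l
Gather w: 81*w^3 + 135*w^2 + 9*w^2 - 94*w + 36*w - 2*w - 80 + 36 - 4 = 81*w^3 + 144*w^2 - 60*w - 48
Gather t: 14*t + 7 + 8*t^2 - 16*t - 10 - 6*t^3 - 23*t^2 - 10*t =-6*t^3 - 15*t^2 - 12*t - 3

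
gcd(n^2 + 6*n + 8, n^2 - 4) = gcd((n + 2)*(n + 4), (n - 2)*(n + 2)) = n + 2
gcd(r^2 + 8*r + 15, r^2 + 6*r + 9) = r + 3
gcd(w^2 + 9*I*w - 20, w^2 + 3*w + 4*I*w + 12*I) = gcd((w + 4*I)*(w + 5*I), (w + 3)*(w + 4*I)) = w + 4*I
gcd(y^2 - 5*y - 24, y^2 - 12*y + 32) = y - 8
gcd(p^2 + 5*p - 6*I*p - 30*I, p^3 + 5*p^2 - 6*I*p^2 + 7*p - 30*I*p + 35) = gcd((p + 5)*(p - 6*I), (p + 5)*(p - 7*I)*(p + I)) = p + 5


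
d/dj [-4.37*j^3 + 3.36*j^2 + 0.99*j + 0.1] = -13.11*j^2 + 6.72*j + 0.99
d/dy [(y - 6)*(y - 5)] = 2*y - 11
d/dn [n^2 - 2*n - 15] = 2*n - 2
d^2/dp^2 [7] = 0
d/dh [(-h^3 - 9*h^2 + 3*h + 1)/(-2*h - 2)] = (h^3 + 6*h^2 + 9*h - 1)/(h^2 + 2*h + 1)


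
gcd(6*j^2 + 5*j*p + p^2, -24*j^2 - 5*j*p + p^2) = 3*j + p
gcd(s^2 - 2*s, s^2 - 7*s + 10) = s - 2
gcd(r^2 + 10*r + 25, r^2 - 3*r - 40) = r + 5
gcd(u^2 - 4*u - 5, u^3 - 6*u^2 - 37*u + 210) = u - 5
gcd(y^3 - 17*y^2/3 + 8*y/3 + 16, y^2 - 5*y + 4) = y - 4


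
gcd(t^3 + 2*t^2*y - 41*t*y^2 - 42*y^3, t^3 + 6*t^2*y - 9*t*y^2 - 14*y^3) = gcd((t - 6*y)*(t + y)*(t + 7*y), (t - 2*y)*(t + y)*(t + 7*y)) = t^2 + 8*t*y + 7*y^2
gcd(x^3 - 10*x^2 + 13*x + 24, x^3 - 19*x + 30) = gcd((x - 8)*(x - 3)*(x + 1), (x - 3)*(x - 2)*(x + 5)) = x - 3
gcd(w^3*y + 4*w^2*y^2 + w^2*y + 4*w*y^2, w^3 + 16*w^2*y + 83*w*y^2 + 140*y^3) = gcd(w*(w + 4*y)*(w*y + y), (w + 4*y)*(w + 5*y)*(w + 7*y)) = w + 4*y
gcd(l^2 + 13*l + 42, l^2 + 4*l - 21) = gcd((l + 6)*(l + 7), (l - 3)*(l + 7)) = l + 7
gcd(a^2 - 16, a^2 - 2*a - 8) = a - 4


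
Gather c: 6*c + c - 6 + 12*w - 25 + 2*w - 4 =7*c + 14*w - 35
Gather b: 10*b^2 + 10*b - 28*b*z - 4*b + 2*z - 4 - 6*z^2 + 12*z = 10*b^2 + b*(6 - 28*z) - 6*z^2 + 14*z - 4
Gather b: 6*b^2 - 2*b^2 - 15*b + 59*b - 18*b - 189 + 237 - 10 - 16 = 4*b^2 + 26*b + 22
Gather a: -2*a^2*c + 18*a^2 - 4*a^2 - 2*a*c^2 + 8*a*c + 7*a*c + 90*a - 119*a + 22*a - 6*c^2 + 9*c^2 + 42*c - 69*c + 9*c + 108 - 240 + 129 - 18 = a^2*(14 - 2*c) + a*(-2*c^2 + 15*c - 7) + 3*c^2 - 18*c - 21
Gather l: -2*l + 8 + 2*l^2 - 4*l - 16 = 2*l^2 - 6*l - 8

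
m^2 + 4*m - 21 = (m - 3)*(m + 7)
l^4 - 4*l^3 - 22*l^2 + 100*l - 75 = (l - 5)*(l - 3)*(l - 1)*(l + 5)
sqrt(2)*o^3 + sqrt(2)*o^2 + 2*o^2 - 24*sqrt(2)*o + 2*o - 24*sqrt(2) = (o - 3*sqrt(2))*(o + 4*sqrt(2))*(sqrt(2)*o + sqrt(2))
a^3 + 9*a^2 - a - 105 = (a - 3)*(a + 5)*(a + 7)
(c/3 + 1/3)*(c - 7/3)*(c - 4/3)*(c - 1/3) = c^4/3 - c^3 + c^2/9 + 89*c/81 - 28/81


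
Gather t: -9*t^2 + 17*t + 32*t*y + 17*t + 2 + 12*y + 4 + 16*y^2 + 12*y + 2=-9*t^2 + t*(32*y + 34) + 16*y^2 + 24*y + 8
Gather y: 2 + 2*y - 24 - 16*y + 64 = 42 - 14*y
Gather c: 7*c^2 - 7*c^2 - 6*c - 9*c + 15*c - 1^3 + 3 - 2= 0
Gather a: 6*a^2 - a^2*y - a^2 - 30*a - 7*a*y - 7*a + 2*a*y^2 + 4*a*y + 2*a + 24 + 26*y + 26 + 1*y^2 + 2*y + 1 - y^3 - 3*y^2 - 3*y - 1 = a^2*(5 - y) + a*(2*y^2 - 3*y - 35) - y^3 - 2*y^2 + 25*y + 50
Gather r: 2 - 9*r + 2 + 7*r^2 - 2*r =7*r^2 - 11*r + 4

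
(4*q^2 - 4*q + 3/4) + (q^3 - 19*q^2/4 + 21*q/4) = q^3 - 3*q^2/4 + 5*q/4 + 3/4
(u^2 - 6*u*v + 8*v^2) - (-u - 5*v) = u^2 - 6*u*v + u + 8*v^2 + 5*v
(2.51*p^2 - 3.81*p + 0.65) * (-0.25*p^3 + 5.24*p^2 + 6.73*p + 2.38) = -0.6275*p^5 + 14.1049*p^4 - 3.2346*p^3 - 16.2615*p^2 - 4.6933*p + 1.547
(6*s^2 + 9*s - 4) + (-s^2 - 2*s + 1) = 5*s^2 + 7*s - 3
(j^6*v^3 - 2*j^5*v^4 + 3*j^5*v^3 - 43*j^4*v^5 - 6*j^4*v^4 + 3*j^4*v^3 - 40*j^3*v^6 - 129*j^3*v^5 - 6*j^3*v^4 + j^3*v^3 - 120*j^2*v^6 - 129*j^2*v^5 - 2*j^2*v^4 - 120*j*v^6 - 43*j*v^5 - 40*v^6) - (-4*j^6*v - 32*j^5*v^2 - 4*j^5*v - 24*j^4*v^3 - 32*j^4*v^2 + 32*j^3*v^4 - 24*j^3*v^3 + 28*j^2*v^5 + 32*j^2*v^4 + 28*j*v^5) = j^6*v^3 + 4*j^6*v - 2*j^5*v^4 + 3*j^5*v^3 + 32*j^5*v^2 + 4*j^5*v - 43*j^4*v^5 - 6*j^4*v^4 + 27*j^4*v^3 + 32*j^4*v^2 - 40*j^3*v^6 - 129*j^3*v^5 - 38*j^3*v^4 + 25*j^3*v^3 - 120*j^2*v^6 - 157*j^2*v^5 - 34*j^2*v^4 - 120*j*v^6 - 71*j*v^5 - 40*v^6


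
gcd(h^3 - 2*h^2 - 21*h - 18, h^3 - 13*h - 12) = h^2 + 4*h + 3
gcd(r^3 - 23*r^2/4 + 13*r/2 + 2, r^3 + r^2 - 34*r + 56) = r^2 - 6*r + 8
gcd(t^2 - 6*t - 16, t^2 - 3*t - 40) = t - 8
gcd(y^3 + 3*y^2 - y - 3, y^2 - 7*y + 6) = y - 1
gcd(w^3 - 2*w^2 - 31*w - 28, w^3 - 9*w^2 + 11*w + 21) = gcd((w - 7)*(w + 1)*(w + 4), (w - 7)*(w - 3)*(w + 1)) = w^2 - 6*w - 7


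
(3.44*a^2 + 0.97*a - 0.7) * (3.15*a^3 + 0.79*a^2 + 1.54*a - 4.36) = 10.836*a^5 + 5.7731*a^4 + 3.8589*a^3 - 14.0576*a^2 - 5.3072*a + 3.052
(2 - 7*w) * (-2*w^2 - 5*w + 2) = 14*w^3 + 31*w^2 - 24*w + 4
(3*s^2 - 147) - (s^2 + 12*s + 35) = 2*s^2 - 12*s - 182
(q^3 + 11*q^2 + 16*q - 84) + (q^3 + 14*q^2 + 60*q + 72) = 2*q^3 + 25*q^2 + 76*q - 12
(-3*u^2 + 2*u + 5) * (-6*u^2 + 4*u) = 18*u^4 - 24*u^3 - 22*u^2 + 20*u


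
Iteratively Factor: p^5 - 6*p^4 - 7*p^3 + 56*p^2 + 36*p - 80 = (p - 5)*(p^4 - p^3 - 12*p^2 - 4*p + 16) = (p - 5)*(p + 2)*(p^3 - 3*p^2 - 6*p + 8) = (p - 5)*(p - 1)*(p + 2)*(p^2 - 2*p - 8) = (p - 5)*(p - 1)*(p + 2)^2*(p - 4)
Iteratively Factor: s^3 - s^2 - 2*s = (s - 2)*(s^2 + s) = (s - 2)*(s + 1)*(s)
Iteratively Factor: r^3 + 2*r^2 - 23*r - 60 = (r + 4)*(r^2 - 2*r - 15) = (r + 3)*(r + 4)*(r - 5)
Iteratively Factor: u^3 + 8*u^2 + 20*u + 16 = (u + 4)*(u^2 + 4*u + 4) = (u + 2)*(u + 4)*(u + 2)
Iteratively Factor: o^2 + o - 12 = (o - 3)*(o + 4)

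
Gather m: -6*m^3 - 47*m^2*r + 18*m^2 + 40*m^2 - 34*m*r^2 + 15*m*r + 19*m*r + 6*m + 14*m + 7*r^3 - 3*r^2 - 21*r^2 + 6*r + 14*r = -6*m^3 + m^2*(58 - 47*r) + m*(-34*r^2 + 34*r + 20) + 7*r^3 - 24*r^2 + 20*r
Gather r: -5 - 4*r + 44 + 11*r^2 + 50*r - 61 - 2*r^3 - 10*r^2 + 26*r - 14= -2*r^3 + r^2 + 72*r - 36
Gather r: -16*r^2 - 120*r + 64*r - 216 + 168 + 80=-16*r^2 - 56*r + 32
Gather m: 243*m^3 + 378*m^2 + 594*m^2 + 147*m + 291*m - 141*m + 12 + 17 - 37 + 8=243*m^3 + 972*m^2 + 297*m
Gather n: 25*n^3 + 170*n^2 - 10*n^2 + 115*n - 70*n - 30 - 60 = 25*n^3 + 160*n^2 + 45*n - 90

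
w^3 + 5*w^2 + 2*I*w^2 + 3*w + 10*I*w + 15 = (w + 5)*(w - I)*(w + 3*I)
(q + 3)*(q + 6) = q^2 + 9*q + 18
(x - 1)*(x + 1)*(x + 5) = x^3 + 5*x^2 - x - 5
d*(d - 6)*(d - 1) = d^3 - 7*d^2 + 6*d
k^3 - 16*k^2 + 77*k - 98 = (k - 7)^2*(k - 2)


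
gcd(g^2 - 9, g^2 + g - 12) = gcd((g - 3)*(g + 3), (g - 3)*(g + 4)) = g - 3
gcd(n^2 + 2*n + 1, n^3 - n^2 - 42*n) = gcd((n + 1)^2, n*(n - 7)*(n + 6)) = 1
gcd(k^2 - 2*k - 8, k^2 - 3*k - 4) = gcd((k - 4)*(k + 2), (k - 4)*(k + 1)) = k - 4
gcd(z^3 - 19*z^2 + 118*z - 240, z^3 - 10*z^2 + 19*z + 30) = z^2 - 11*z + 30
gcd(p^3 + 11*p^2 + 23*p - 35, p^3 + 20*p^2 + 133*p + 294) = p + 7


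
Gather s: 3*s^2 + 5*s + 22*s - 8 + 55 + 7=3*s^2 + 27*s + 54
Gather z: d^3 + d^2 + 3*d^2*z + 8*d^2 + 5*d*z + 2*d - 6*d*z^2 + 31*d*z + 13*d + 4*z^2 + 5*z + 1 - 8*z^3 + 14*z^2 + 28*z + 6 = d^3 + 9*d^2 + 15*d - 8*z^3 + z^2*(18 - 6*d) + z*(3*d^2 + 36*d + 33) + 7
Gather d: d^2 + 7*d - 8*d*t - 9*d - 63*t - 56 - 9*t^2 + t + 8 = d^2 + d*(-8*t - 2) - 9*t^2 - 62*t - 48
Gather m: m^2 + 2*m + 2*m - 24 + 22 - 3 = m^2 + 4*m - 5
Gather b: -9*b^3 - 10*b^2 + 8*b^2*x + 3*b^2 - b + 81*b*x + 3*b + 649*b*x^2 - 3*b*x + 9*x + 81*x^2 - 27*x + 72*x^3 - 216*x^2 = -9*b^3 + b^2*(8*x - 7) + b*(649*x^2 + 78*x + 2) + 72*x^3 - 135*x^2 - 18*x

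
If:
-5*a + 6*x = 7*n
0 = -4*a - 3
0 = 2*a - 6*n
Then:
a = -3/4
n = -1/4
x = -11/12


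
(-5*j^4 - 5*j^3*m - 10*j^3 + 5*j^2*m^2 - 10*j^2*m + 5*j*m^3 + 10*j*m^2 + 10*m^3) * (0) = 0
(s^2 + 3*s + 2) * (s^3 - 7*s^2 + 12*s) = s^5 - 4*s^4 - 7*s^3 + 22*s^2 + 24*s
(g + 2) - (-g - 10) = 2*g + 12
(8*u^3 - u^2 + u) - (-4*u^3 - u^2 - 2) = 12*u^3 + u + 2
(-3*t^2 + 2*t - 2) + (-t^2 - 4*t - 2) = -4*t^2 - 2*t - 4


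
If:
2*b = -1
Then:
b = -1/2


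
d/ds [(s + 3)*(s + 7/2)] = 2*s + 13/2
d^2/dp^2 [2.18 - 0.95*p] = 0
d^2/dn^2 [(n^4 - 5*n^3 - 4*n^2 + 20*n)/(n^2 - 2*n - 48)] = 2*(n^6 - 6*n^5 - 132*n^4 + 520*n^3 + 11808*n^2 - 31680*n - 11136)/(n^6 - 6*n^5 - 132*n^4 + 568*n^3 + 6336*n^2 - 13824*n - 110592)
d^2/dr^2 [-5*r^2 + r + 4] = -10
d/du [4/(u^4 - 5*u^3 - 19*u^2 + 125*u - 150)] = 4*(-4*u^3 + 15*u^2 + 38*u - 125)/(-u^4 + 5*u^3 + 19*u^2 - 125*u + 150)^2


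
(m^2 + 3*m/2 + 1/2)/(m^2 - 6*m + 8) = (2*m^2 + 3*m + 1)/(2*(m^2 - 6*m + 8))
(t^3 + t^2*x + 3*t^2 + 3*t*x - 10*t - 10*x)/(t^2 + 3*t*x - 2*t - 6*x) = (t^2 + t*x + 5*t + 5*x)/(t + 3*x)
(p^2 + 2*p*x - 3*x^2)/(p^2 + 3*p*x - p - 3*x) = (p - x)/(p - 1)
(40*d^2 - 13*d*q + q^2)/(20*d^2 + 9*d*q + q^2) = (40*d^2 - 13*d*q + q^2)/(20*d^2 + 9*d*q + q^2)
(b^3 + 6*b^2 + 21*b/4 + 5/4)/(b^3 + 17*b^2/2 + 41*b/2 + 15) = (4*b^2 + 4*b + 1)/(2*(2*b^2 + 7*b + 6))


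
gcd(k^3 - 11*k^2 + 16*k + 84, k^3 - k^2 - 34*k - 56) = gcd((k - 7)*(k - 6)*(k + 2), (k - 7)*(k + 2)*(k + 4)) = k^2 - 5*k - 14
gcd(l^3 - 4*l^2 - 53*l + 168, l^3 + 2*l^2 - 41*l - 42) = l + 7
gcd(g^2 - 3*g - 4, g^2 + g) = g + 1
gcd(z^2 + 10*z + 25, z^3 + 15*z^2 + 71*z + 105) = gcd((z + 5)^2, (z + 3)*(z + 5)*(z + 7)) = z + 5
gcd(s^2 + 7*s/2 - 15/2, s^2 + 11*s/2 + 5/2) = s + 5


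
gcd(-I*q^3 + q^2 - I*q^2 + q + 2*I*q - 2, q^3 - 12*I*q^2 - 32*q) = 1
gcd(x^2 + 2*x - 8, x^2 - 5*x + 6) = x - 2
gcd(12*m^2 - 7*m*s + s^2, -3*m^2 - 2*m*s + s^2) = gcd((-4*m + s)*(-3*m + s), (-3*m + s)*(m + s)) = -3*m + s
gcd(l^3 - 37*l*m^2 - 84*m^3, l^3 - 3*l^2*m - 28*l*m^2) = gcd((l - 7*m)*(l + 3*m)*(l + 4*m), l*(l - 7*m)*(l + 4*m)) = l^2 - 3*l*m - 28*m^2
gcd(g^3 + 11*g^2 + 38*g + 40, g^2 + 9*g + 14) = g + 2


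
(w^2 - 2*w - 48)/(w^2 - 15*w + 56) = (w + 6)/(w - 7)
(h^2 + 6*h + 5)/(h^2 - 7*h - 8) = (h + 5)/(h - 8)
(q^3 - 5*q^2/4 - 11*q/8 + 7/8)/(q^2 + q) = q - 9/4 + 7/(8*q)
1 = 1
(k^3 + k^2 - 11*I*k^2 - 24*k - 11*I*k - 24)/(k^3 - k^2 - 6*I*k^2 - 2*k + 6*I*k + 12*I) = (k^2 - 11*I*k - 24)/(k^2 + k*(-2 - 6*I) + 12*I)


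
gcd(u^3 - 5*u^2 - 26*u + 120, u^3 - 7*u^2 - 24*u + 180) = u^2 - u - 30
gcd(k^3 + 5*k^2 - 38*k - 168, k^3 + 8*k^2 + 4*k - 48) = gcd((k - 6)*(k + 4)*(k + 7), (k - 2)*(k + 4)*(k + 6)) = k + 4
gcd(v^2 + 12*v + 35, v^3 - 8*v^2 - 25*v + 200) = v + 5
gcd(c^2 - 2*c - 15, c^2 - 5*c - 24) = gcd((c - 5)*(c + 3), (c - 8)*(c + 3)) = c + 3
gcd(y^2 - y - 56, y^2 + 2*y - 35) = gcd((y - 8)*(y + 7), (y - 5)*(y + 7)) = y + 7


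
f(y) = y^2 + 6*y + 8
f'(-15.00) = -24.00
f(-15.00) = 143.00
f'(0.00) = 6.00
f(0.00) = 8.00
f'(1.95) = 9.90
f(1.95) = 23.50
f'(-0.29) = 5.42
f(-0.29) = 6.34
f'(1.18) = 8.36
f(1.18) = 16.47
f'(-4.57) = -3.14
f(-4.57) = 1.46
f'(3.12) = 12.24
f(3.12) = 36.45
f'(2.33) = 10.66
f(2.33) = 27.41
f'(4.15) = 14.30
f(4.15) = 50.12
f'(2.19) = 10.38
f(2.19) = 25.94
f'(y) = 2*y + 6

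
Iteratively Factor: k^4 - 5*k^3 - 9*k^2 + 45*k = (k - 5)*(k^3 - 9*k) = (k - 5)*(k - 3)*(k^2 + 3*k) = k*(k - 5)*(k - 3)*(k + 3)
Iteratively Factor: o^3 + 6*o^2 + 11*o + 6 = (o + 1)*(o^2 + 5*o + 6) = (o + 1)*(o + 3)*(o + 2)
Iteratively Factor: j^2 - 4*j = (j)*(j - 4)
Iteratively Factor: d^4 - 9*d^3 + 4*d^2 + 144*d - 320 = (d - 5)*(d^3 - 4*d^2 - 16*d + 64) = (d - 5)*(d - 4)*(d^2 - 16) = (d - 5)*(d - 4)^2*(d + 4)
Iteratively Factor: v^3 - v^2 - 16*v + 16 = (v - 4)*(v^2 + 3*v - 4) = (v - 4)*(v - 1)*(v + 4)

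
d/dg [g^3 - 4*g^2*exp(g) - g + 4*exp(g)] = -4*g^2*exp(g) + 3*g^2 - 8*g*exp(g) + 4*exp(g) - 1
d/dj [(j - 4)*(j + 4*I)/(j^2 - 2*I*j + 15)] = (j^2*(4 - 6*I) + j*(30 + 32*I) - 28 + 60*I)/(j^4 - 4*I*j^3 + 26*j^2 - 60*I*j + 225)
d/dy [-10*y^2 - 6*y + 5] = -20*y - 6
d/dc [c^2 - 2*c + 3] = 2*c - 2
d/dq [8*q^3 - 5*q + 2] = 24*q^2 - 5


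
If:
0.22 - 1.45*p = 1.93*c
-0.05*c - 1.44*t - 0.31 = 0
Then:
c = -28.8*t - 6.2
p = 38.3337931034483*t + 8.40413793103448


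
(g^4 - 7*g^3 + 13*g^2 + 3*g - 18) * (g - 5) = g^5 - 12*g^4 + 48*g^3 - 62*g^2 - 33*g + 90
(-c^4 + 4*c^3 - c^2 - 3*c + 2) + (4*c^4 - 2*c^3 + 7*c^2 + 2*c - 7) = 3*c^4 + 2*c^3 + 6*c^2 - c - 5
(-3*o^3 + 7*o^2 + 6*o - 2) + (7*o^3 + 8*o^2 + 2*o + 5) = 4*o^3 + 15*o^2 + 8*o + 3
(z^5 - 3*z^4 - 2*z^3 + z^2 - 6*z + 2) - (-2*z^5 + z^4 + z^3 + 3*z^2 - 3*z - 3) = 3*z^5 - 4*z^4 - 3*z^3 - 2*z^2 - 3*z + 5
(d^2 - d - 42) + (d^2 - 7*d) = 2*d^2 - 8*d - 42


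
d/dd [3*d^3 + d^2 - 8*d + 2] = 9*d^2 + 2*d - 8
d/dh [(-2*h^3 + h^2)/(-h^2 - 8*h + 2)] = 2*h*(h^3 + 16*h^2 - 10*h + 2)/(h^4 + 16*h^3 + 60*h^2 - 32*h + 4)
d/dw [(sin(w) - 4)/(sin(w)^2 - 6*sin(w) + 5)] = (8*sin(w) + cos(w)^2 - 20)*cos(w)/(sin(w)^2 - 6*sin(w) + 5)^2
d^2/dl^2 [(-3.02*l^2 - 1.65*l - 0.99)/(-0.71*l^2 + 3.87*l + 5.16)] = (18.259638*l^3 + 69.378786*l^2 + 19.948302*l + 131.828454)/(0.357911*l^6 - 5.852601*l^5 + 24.097329*l^4 + 27.108189*l^3 - 175.129884*l^2 - 309.123216*l - 137.388096)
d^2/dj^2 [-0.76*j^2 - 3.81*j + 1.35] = -1.52000000000000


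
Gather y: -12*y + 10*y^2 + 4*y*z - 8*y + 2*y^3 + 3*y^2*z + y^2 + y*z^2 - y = 2*y^3 + y^2*(3*z + 11) + y*(z^2 + 4*z - 21)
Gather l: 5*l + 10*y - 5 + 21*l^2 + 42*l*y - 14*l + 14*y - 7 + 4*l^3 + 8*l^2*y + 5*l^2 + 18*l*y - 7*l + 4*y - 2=4*l^3 + l^2*(8*y + 26) + l*(60*y - 16) + 28*y - 14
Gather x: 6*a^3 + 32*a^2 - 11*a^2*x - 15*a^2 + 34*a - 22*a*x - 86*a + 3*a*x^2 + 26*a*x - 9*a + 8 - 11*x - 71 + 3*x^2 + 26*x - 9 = 6*a^3 + 17*a^2 - 61*a + x^2*(3*a + 3) + x*(-11*a^2 + 4*a + 15) - 72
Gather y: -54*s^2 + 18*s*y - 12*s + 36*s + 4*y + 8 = -54*s^2 + 24*s + y*(18*s + 4) + 8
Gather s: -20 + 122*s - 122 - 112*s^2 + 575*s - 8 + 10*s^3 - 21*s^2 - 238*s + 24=10*s^3 - 133*s^2 + 459*s - 126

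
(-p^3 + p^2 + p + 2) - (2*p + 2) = -p^3 + p^2 - p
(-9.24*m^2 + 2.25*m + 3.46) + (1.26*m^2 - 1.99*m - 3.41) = -7.98*m^2 + 0.26*m + 0.0499999999999998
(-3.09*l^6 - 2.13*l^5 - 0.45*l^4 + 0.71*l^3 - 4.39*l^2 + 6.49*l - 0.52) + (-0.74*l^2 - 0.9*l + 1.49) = -3.09*l^6 - 2.13*l^5 - 0.45*l^4 + 0.71*l^3 - 5.13*l^2 + 5.59*l + 0.97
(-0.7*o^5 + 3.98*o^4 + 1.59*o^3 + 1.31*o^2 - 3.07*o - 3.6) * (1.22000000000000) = -0.854*o^5 + 4.8556*o^4 + 1.9398*o^3 + 1.5982*o^2 - 3.7454*o - 4.392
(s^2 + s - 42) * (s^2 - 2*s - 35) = s^4 - s^3 - 79*s^2 + 49*s + 1470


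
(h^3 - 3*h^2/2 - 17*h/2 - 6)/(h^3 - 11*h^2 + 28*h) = (2*h^2 + 5*h + 3)/(2*h*(h - 7))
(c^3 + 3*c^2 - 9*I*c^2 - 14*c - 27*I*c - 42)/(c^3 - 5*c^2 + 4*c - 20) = (c^2 + c*(3 - 7*I) - 21*I)/(c^2 + c*(-5 + 2*I) - 10*I)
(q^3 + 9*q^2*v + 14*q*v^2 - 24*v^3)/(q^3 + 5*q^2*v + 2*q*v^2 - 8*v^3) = (q + 6*v)/(q + 2*v)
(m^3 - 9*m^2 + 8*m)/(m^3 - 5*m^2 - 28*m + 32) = m/(m + 4)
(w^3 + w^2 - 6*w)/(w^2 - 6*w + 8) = w*(w + 3)/(w - 4)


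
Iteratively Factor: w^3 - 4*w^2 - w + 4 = (w - 1)*(w^2 - 3*w - 4) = (w - 4)*(w - 1)*(w + 1)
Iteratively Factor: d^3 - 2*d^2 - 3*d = (d + 1)*(d^2 - 3*d) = d*(d + 1)*(d - 3)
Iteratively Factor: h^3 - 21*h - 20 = (h + 4)*(h^2 - 4*h - 5) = (h - 5)*(h + 4)*(h + 1)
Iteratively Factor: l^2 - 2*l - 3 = (l - 3)*(l + 1)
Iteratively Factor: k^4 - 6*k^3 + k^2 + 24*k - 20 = (k - 2)*(k^3 - 4*k^2 - 7*k + 10) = (k - 5)*(k - 2)*(k^2 + k - 2) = (k - 5)*(k - 2)*(k + 2)*(k - 1)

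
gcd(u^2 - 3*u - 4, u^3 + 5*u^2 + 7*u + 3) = u + 1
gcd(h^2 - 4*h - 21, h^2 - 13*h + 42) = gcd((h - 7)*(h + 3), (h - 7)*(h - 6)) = h - 7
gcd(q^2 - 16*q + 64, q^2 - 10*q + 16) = q - 8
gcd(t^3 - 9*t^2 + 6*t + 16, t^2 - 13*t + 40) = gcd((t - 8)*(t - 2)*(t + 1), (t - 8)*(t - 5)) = t - 8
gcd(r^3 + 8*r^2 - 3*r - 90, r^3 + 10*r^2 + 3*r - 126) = r^2 + 3*r - 18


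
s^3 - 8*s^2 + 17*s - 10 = (s - 5)*(s - 2)*(s - 1)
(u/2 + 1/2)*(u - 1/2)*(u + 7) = u^3/2 + 15*u^2/4 + 3*u/2 - 7/4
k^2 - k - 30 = (k - 6)*(k + 5)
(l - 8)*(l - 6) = l^2 - 14*l + 48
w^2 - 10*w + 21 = (w - 7)*(w - 3)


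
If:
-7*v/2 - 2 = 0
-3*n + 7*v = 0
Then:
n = -4/3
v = -4/7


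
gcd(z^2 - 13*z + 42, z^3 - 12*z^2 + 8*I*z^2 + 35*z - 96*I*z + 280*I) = z - 7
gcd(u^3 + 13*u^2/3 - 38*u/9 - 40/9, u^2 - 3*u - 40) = u + 5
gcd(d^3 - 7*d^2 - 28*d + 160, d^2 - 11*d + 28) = d - 4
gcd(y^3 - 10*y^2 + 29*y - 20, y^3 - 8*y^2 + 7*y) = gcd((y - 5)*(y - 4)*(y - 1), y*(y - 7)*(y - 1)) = y - 1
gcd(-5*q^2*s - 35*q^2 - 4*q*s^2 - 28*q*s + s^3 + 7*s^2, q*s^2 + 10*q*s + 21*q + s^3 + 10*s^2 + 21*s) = q*s + 7*q + s^2 + 7*s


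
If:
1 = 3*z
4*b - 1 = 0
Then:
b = 1/4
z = 1/3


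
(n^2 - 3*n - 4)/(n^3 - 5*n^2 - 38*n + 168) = (n + 1)/(n^2 - n - 42)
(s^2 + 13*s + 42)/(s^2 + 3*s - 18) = (s + 7)/(s - 3)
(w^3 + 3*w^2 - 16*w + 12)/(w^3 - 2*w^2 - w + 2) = (w + 6)/(w + 1)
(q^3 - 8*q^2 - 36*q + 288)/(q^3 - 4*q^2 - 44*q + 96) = (q - 6)/(q - 2)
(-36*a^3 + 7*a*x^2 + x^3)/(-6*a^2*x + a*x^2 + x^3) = (6*a + x)/x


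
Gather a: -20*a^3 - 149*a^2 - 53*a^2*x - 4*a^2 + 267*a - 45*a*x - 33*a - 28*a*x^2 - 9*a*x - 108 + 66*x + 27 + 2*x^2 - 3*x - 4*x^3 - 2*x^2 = -20*a^3 + a^2*(-53*x - 153) + a*(-28*x^2 - 54*x + 234) - 4*x^3 + 63*x - 81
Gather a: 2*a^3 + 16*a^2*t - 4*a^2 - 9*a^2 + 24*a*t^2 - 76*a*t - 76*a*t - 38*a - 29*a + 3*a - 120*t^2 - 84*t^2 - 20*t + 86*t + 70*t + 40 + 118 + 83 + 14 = 2*a^3 + a^2*(16*t - 13) + a*(24*t^2 - 152*t - 64) - 204*t^2 + 136*t + 255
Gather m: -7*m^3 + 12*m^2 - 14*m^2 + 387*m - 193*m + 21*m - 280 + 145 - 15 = -7*m^3 - 2*m^2 + 215*m - 150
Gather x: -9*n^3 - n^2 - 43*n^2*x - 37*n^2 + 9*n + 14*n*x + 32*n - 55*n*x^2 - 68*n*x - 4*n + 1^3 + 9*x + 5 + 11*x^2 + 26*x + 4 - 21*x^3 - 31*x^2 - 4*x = -9*n^3 - 38*n^2 + 37*n - 21*x^3 + x^2*(-55*n - 20) + x*(-43*n^2 - 54*n + 31) + 10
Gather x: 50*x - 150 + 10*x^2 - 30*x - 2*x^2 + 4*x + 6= 8*x^2 + 24*x - 144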